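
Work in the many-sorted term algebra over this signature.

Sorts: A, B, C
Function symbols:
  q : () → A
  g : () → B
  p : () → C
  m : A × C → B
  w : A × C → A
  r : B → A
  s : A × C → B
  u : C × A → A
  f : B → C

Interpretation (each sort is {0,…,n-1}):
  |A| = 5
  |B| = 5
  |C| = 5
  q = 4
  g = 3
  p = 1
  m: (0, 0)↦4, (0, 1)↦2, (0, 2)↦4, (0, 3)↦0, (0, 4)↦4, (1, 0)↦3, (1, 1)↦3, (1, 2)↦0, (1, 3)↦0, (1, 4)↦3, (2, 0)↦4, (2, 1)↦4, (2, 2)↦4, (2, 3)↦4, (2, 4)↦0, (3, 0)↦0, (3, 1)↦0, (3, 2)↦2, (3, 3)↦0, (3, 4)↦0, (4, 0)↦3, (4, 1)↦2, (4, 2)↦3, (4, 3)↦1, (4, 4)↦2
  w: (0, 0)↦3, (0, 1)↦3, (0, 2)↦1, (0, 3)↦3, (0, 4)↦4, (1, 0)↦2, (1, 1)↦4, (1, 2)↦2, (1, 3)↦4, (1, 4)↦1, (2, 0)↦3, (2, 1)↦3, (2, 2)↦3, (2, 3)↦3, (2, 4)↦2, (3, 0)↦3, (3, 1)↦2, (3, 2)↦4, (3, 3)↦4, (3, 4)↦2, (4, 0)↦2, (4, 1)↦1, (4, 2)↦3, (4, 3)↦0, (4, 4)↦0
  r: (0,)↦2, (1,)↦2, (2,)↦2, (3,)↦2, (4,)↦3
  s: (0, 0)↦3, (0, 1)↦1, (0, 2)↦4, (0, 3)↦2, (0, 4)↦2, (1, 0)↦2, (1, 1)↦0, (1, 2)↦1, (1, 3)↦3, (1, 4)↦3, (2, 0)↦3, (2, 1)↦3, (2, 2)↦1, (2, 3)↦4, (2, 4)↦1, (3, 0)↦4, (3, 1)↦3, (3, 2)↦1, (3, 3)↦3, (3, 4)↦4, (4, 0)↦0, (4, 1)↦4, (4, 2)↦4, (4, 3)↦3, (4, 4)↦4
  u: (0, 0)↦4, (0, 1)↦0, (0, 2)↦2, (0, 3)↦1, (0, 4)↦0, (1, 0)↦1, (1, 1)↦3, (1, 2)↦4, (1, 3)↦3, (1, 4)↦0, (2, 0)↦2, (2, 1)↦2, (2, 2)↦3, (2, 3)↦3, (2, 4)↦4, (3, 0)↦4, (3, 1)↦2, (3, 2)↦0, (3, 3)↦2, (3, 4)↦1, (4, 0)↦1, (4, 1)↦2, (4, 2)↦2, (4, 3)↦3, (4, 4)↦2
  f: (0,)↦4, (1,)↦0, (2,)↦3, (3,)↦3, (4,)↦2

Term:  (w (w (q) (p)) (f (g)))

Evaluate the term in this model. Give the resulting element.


value = 4

  q = 4
  p = 1
  (w (q) (p)) = w(4, 1) = 1
  g = 3
  (f (g)) = f(3,) = 3
  (w (w (q) (p)) (f (g))) = w(1, 3) = 4


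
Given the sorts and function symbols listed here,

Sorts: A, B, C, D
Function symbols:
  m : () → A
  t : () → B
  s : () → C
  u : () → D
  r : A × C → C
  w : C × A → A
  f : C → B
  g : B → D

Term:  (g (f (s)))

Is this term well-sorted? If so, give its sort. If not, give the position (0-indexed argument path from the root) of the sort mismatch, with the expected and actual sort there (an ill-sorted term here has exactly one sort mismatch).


    (s) : C
  (f (s)) : B
(g (f (s))) : D

well-sorted; sort = D


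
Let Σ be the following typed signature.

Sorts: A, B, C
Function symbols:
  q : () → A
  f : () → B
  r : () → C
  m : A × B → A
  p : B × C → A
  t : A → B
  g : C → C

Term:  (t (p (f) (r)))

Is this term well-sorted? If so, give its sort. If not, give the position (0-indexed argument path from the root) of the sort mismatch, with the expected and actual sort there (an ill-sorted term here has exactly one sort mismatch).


well-sorted; sort = B

    (f) : B
    (r) : C
  (p (f) (r)) : A
(t (p (f) (r))) : B


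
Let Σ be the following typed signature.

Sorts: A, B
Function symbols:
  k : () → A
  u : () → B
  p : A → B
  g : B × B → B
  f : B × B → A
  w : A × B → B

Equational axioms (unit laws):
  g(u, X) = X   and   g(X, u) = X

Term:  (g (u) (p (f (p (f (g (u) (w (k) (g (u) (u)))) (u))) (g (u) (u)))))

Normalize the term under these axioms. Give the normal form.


1. (g (u) (p (f (p (f (g (u) (w (k) (g (u) (u)))) (u))) (g (u) (u)))))  →  (p (f (p (f (g (u) (w (k) (g (u) (u)))) (u))) (g (u) (u))))
2. (p (f (p (f (g (u) (w (k) (g (u) (u)))) (u))) (g (u) (u))))  →  (p (f (p (f (w (k) (g (u) (u))) (u))) (g (u) (u))))
3. (p (f (p (f (w (k) (g (u) (u))) (u))) (g (u) (u))))  →  (p (f (p (f (w (k) (u)) (u))) (g (u) (u))))
4. (p (f (p (f (w (k) (u)) (u))) (g (u) (u))))  →  (p (f (p (f (w (k) (u)) (u))) (u)))

normal form = (p (f (p (f (w (k) (u)) (u))) (u)))


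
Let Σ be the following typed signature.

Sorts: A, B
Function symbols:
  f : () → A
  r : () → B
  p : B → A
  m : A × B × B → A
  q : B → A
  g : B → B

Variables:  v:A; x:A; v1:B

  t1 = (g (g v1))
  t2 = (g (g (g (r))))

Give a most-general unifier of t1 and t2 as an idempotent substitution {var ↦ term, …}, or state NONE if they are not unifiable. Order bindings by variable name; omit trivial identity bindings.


{v1 ↦ (g (r))}


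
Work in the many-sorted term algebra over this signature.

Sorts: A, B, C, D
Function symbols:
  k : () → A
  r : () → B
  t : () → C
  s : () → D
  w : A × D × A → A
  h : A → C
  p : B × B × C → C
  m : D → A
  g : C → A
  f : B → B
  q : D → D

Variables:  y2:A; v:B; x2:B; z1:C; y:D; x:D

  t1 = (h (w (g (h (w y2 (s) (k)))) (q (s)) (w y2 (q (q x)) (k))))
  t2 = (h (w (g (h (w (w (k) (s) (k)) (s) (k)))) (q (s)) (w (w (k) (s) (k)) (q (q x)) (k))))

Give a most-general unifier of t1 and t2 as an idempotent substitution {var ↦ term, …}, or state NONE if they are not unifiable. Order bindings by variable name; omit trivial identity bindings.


{y2 ↦ (w (k) (s) (k))}


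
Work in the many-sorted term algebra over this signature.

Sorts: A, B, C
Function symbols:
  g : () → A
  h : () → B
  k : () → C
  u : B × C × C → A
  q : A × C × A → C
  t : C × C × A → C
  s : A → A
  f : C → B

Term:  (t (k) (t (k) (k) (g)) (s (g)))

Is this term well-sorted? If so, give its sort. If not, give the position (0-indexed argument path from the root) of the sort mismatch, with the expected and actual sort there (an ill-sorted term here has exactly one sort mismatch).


well-sorted; sort = C

  (k) : C
    (k) : C
    (k) : C
    (g) : A
  (t (k) (k) (g)) : C
    (g) : A
  (s (g)) : A
(t (k) (t (k) (k) (g)) (s (g))) : C


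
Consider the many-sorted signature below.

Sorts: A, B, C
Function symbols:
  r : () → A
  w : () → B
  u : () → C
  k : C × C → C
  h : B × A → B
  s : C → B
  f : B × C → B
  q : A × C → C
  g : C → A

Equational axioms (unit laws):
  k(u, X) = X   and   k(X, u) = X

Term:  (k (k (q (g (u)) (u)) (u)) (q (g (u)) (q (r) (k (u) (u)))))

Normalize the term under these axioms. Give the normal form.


normal form = (k (q (g (u)) (u)) (q (g (u)) (q (r) (u))))

1. (k (k (q (g (u)) (u)) (u)) (q (g (u)) (q (r) (k (u) (u)))))  →  (k (q (g (u)) (u)) (q (g (u)) (q (r) (k (u) (u)))))
2. (k (q (g (u)) (u)) (q (g (u)) (q (r) (k (u) (u)))))  →  (k (q (g (u)) (u)) (q (g (u)) (q (r) (u))))


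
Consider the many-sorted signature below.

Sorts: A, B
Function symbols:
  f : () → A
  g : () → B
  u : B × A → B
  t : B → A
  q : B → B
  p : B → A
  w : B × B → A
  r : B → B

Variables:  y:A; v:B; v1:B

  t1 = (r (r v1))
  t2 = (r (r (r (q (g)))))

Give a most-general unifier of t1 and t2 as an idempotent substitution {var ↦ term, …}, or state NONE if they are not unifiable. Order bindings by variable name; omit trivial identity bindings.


{v1 ↦ (r (q (g)))}


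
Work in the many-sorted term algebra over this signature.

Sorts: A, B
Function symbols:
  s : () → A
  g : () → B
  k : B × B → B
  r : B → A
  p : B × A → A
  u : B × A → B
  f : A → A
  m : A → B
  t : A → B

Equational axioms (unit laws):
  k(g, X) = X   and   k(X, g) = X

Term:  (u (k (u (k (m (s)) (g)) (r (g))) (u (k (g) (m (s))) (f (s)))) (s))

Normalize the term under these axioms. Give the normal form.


1. (u (k (u (k (m (s)) (g)) (r (g))) (u (k (g) (m (s))) (f (s)))) (s))  →  (u (k (u (m (s)) (r (g))) (u (k (g) (m (s))) (f (s)))) (s))
2. (u (k (u (m (s)) (r (g))) (u (k (g) (m (s))) (f (s)))) (s))  →  (u (k (u (m (s)) (r (g))) (u (m (s)) (f (s)))) (s))

normal form = (u (k (u (m (s)) (r (g))) (u (m (s)) (f (s)))) (s))


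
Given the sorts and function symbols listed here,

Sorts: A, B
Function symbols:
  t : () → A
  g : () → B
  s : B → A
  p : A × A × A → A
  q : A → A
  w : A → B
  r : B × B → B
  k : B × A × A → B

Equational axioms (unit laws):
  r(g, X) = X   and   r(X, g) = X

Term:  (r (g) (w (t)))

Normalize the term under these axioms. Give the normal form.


normal form = (w (t))

1. (r (g) (w (t)))  →  (w (t))


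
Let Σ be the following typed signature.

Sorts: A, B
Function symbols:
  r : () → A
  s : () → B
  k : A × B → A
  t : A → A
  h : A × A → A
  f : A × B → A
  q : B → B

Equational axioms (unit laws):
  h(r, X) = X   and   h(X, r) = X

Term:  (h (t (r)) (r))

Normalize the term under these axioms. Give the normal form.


1. (h (t (r)) (r))  →  (t (r))

normal form = (t (r))


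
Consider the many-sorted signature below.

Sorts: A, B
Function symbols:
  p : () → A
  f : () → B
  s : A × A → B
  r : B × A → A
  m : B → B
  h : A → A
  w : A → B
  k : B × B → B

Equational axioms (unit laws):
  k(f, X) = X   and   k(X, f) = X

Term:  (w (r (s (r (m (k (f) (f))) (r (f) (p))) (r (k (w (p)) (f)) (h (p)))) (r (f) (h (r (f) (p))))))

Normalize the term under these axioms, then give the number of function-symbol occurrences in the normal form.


size = 20

1. (w (r (s (r (m (k (f) (f))) (r (f) (p))) (r (k (w (p)) (f)) (h (p)))) (r (f) (h (r (f) (p))))))  →  (w (r (s (r (m (f)) (r (f) (p))) (r (k (w (p)) (f)) (h (p)))) (r (f) (h (r (f) (p))))))
2. (w (r (s (r (m (f)) (r (f) (p))) (r (k (w (p)) (f)) (h (p)))) (r (f) (h (r (f) (p))))))  →  (w (r (s (r (m (f)) (r (f) (p))) (r (w (p)) (h (p)))) (r (f) (h (r (f) (p))))))
normal form: (w (r (s (r (m (f)) (r (f) (p))) (r (w (p)) (h (p)))) (r (f) (h (r (f) (p))))))


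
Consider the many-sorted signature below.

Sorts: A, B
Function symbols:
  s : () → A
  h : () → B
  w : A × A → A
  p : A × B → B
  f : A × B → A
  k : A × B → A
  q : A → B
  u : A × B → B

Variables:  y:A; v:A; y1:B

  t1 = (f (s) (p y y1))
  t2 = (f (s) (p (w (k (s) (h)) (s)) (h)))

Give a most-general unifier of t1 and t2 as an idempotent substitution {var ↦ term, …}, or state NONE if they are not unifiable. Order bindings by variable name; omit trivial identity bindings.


{y ↦ (w (k (s) (h)) (s)), y1 ↦ (h)}


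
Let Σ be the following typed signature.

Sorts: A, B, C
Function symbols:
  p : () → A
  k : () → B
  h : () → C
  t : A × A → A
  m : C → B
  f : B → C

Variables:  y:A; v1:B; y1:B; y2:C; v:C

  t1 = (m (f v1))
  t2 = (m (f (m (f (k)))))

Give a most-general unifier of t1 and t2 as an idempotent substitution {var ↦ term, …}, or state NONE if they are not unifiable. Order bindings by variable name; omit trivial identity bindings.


{v1 ↦ (m (f (k)))}


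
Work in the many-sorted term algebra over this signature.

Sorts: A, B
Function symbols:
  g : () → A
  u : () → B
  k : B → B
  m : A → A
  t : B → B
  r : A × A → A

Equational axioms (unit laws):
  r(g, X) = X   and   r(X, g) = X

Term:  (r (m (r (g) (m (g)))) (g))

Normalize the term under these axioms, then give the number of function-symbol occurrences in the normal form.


1. (r (m (r (g) (m (g)))) (g))  →  (m (r (g) (m (g))))
2. (m (r (g) (m (g))))  →  (m (m (g)))
normal form: (m (m (g)))

size = 3


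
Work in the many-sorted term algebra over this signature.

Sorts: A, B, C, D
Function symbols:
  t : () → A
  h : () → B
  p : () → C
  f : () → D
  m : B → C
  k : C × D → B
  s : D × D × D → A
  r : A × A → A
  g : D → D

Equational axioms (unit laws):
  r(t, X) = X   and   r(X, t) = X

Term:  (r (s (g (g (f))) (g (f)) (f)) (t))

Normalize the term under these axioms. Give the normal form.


normal form = (s (g (g (f))) (g (f)) (f))

1. (r (s (g (g (f))) (g (f)) (f)) (t))  →  (s (g (g (f))) (g (f)) (f))


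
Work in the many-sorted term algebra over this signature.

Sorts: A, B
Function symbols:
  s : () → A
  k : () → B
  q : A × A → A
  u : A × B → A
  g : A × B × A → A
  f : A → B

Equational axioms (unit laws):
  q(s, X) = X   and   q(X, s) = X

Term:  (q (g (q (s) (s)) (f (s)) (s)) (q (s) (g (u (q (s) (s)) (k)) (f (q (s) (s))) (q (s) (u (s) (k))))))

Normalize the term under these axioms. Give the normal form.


1. (q (g (q (s) (s)) (f (s)) (s)) (q (s) (g (u (q (s) (s)) (k)) (f (q (s) (s))) (q (s) (u (s) (k))))))  →  (q (g (s) (f (s)) (s)) (q (s) (g (u (q (s) (s)) (k)) (f (q (s) (s))) (q (s) (u (s) (k))))))
2. (q (g (s) (f (s)) (s)) (q (s) (g (u (q (s) (s)) (k)) (f (q (s) (s))) (q (s) (u (s) (k))))))  →  (q (g (s) (f (s)) (s)) (g (u (q (s) (s)) (k)) (f (q (s) (s))) (q (s) (u (s) (k)))))
3. (q (g (s) (f (s)) (s)) (g (u (q (s) (s)) (k)) (f (q (s) (s))) (q (s) (u (s) (k)))))  →  (q (g (s) (f (s)) (s)) (g (u (s) (k)) (f (q (s) (s))) (q (s) (u (s) (k)))))
4. (q (g (s) (f (s)) (s)) (g (u (s) (k)) (f (q (s) (s))) (q (s) (u (s) (k)))))  →  (q (g (s) (f (s)) (s)) (g (u (s) (k)) (f (s)) (q (s) (u (s) (k)))))
5. (q (g (s) (f (s)) (s)) (g (u (s) (k)) (f (s)) (q (s) (u (s) (k)))))  →  (q (g (s) (f (s)) (s)) (g (u (s) (k)) (f (s)) (u (s) (k))))

normal form = (q (g (s) (f (s)) (s)) (g (u (s) (k)) (f (s)) (u (s) (k))))


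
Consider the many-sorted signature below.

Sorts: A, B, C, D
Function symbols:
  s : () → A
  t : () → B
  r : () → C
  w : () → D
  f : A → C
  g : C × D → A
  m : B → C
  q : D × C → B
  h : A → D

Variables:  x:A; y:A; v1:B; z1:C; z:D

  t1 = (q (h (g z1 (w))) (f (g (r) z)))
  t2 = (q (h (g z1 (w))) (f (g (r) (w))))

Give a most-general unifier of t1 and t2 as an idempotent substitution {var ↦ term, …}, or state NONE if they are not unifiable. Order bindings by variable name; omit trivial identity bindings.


{z ↦ (w)}


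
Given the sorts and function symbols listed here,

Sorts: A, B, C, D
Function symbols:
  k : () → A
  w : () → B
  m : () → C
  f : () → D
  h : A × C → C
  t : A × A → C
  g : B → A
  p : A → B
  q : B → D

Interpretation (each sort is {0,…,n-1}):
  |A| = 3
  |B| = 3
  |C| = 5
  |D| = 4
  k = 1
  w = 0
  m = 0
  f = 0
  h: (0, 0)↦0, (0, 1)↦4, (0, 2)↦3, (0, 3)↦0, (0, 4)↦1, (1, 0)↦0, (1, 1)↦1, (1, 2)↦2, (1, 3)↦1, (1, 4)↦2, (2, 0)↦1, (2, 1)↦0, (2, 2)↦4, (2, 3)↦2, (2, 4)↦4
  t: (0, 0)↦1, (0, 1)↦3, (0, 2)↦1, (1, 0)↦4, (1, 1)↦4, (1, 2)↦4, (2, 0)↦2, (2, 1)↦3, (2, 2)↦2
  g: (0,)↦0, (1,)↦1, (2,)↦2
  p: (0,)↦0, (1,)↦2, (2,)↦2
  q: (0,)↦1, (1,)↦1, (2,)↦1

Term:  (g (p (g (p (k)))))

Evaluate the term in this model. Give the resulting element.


  k = 1
  (p (k)) = p(1,) = 2
  (g (p (k))) = g(2,) = 2
  (p (g (p (k)))) = p(2,) = 2
  (g (p (g (p (k))))) = g(2,) = 2

value = 2


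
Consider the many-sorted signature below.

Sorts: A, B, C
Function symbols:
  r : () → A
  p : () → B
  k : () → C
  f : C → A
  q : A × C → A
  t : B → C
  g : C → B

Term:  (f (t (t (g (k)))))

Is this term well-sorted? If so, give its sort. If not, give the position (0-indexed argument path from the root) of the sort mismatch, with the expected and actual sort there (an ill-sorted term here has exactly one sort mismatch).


ill-sorted at position [0, 0]: expected B, got C

        (k) : C
      (g (k)) : B
    (t (g (k))) : C
  (t (t (g (k)))) : ✗ arg 0 at [0, 0] has sort C, expected B


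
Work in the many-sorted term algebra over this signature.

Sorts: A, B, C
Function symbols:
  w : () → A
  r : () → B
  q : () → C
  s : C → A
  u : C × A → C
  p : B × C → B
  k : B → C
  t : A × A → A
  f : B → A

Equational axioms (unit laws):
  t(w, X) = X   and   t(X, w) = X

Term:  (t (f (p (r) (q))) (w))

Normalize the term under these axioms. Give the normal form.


normal form = (f (p (r) (q)))

1. (t (f (p (r) (q))) (w))  →  (f (p (r) (q)))


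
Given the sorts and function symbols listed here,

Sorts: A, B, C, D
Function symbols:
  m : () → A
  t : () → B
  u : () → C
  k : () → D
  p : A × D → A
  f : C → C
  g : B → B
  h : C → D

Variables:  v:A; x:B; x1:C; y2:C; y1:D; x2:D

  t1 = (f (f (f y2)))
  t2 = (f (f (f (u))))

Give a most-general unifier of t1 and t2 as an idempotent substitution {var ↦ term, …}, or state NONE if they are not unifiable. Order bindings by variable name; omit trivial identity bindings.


{y2 ↦ (u)}


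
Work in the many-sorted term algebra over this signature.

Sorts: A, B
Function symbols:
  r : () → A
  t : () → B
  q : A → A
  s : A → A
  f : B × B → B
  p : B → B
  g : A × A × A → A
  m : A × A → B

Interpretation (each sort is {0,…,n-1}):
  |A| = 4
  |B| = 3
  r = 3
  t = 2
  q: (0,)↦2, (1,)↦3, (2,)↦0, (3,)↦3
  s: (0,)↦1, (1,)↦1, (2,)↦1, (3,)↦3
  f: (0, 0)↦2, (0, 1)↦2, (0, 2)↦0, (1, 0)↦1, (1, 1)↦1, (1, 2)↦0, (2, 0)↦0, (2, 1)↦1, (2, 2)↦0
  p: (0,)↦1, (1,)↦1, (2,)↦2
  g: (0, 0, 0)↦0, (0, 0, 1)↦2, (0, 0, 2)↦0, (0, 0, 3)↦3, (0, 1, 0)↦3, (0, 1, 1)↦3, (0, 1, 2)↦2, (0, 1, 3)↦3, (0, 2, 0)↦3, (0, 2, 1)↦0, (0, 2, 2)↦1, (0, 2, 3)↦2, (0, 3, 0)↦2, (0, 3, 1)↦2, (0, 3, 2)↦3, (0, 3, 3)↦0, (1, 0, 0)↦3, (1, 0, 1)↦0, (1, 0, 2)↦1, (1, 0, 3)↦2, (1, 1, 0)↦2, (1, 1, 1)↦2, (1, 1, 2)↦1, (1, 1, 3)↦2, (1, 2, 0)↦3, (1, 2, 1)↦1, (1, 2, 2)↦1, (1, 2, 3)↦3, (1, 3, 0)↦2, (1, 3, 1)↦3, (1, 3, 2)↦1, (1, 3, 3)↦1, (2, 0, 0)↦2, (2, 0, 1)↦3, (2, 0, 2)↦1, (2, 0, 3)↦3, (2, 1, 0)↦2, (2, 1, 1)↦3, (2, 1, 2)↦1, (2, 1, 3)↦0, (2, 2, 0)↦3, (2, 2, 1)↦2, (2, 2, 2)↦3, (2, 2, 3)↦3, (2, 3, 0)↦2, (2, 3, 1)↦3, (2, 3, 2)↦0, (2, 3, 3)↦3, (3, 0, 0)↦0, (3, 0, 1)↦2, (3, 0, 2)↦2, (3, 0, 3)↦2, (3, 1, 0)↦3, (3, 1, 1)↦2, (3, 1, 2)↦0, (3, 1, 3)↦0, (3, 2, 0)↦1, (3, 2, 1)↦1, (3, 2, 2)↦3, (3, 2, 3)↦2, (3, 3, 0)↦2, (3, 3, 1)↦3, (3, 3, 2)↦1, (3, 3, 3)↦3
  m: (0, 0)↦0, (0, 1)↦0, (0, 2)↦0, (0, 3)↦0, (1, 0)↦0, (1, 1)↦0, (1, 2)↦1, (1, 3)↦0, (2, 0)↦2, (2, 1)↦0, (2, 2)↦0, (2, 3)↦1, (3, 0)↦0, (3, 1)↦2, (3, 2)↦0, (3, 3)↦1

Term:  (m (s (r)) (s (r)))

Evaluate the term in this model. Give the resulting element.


value = 1

  r = 3
  (s (r)) = s(3,) = 3
  r = 3
  (s (r)) = s(3,) = 3
  (m (s (r)) (s (r))) = m(3, 3) = 1


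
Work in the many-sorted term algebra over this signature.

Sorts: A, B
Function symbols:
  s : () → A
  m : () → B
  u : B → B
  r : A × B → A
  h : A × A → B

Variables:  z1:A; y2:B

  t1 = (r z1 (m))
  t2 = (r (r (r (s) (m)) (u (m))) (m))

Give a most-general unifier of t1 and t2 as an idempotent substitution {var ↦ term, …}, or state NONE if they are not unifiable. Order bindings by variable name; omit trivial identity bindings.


{z1 ↦ (r (r (s) (m)) (u (m)))}


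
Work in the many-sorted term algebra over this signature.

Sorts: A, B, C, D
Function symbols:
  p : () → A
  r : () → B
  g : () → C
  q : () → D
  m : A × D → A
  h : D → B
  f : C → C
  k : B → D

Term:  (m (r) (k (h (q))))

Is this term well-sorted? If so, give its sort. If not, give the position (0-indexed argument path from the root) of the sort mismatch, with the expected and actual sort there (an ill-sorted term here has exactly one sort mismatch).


  (r) : B
      (q) : D
    (h (q)) : B
  (k (h (q))) : D
(m (r) (k (h (q)))) : ✗ arg 0 at [0] has sort B, expected A

ill-sorted at position [0]: expected A, got B


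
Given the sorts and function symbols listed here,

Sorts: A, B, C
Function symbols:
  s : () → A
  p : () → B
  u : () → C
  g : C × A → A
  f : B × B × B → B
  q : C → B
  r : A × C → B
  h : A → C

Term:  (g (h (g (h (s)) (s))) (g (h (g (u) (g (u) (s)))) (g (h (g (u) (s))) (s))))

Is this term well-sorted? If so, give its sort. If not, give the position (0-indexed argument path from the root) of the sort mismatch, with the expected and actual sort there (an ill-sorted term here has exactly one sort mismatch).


well-sorted; sort = A

        (s) : A
      (h (s)) : C
      (s) : A
    (g (h (s)) (s)) : A
  (h (g (h (s)) (s))) : C
        (u) : C
          (u) : C
          (s) : A
        (g (u) (s)) : A
      (g (u) (g (u) (s))) : A
    (h (g (u) (g (u) (s)))) : C
          (u) : C
          (s) : A
        (g (u) (s)) : A
      (h (g (u) (s))) : C
      (s) : A
    (g (h (g (u) (s))) (s)) : A
  (g (h (g (u) (g (u) (s)))) (g (h (g (u) (s))) (s))) : A
(g (h (g (h (s)) (s))) (g (h (g (u) (g (u) (s)))) (g (h (g (u) (s))) (s)))) : A


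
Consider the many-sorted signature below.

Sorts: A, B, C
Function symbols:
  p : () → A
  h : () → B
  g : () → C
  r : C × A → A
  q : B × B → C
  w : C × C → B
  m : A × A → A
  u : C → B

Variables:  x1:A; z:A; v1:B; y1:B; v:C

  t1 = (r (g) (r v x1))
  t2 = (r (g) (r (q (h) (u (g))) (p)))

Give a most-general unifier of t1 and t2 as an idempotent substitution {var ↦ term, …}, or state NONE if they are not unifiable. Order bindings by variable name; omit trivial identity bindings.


{v ↦ (q (h) (u (g))), x1 ↦ (p)}


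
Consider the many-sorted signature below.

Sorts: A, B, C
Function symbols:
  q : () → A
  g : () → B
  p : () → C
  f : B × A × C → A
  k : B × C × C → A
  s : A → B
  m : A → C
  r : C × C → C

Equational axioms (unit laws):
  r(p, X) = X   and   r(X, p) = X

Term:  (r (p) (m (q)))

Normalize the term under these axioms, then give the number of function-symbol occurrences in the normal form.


size = 2

1. (r (p) (m (q)))  →  (m (q))
normal form: (m (q))


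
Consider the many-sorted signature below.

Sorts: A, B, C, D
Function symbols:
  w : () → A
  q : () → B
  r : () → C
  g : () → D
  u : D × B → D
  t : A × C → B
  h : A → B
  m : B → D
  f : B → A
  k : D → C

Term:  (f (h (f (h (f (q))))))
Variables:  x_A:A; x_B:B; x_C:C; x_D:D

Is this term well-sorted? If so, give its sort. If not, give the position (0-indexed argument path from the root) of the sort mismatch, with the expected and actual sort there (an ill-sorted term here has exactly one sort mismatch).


          (q) : B
        (f (q)) : A
      (h (f (q))) : B
    (f (h (f (q)))) : A
  (h (f (h (f (q))))) : B
(f (h (f (h (f (q)))))) : A

well-sorted; sort = A


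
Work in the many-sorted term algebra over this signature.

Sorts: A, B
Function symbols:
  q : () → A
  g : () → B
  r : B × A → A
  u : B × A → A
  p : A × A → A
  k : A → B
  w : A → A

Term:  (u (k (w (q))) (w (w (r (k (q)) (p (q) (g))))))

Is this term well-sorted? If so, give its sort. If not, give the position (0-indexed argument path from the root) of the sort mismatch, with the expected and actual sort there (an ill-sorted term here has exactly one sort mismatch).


ill-sorted at position [1, 0, 0, 1, 1]: expected A, got B

      (q) : A
    (w (q)) : A
  (k (w (q))) : B
          (q) : A
        (k (q)) : B
          (q) : A
          (g) : B
        (p (q) (g)) : ✗ arg 1 at [1, 0, 0, 1, 1] has sort B, expected A


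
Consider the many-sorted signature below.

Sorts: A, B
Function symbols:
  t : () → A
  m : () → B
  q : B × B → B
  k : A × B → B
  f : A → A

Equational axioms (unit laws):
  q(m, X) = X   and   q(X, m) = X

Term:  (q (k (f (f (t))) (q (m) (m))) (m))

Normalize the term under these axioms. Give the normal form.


1. (q (k (f (f (t))) (q (m) (m))) (m))  →  (k (f (f (t))) (q (m) (m)))
2. (k (f (f (t))) (q (m) (m)))  →  (k (f (f (t))) (m))

normal form = (k (f (f (t))) (m))


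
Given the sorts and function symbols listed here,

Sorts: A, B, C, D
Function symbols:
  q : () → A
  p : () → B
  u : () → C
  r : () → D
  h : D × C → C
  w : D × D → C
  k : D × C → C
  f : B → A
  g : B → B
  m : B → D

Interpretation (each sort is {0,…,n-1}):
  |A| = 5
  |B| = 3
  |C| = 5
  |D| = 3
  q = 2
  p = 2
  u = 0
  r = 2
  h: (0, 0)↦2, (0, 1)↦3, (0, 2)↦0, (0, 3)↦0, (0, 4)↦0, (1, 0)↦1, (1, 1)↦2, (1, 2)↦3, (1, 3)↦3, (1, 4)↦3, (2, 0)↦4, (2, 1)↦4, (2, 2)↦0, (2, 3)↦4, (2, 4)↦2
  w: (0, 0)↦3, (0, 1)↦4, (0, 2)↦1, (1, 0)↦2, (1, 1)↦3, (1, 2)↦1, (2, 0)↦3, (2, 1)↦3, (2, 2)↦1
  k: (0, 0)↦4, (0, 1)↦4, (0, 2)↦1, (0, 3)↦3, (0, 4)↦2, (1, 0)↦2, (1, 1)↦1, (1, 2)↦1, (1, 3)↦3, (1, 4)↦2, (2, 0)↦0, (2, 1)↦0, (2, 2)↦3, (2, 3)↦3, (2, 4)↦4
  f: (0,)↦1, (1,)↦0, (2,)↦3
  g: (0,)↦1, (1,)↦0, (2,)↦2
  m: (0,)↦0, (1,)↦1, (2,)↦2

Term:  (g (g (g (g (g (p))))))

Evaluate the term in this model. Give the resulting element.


  p = 2
  (g (p)) = g(2,) = 2
  (g (g (p))) = g(2,) = 2
  (g (g (g (p)))) = g(2,) = 2
  (g (g (g (g (p))))) = g(2,) = 2
  (g (g (g (g (g (p)))))) = g(2,) = 2

value = 2


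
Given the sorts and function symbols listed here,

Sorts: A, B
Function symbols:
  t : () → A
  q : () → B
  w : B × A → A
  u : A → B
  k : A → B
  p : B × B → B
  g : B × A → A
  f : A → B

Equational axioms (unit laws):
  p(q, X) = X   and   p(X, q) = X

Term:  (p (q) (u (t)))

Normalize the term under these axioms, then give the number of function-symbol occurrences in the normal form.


1. (p (q) (u (t)))  →  (u (t))
normal form: (u (t))

size = 2


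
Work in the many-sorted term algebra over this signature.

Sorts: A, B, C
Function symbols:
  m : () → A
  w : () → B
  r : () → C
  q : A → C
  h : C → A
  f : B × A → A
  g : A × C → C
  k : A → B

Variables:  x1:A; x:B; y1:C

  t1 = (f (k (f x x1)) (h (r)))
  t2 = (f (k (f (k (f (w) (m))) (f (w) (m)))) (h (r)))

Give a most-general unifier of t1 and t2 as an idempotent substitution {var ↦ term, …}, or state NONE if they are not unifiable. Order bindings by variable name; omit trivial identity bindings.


{x ↦ (k (f (w) (m))), x1 ↦ (f (w) (m))}


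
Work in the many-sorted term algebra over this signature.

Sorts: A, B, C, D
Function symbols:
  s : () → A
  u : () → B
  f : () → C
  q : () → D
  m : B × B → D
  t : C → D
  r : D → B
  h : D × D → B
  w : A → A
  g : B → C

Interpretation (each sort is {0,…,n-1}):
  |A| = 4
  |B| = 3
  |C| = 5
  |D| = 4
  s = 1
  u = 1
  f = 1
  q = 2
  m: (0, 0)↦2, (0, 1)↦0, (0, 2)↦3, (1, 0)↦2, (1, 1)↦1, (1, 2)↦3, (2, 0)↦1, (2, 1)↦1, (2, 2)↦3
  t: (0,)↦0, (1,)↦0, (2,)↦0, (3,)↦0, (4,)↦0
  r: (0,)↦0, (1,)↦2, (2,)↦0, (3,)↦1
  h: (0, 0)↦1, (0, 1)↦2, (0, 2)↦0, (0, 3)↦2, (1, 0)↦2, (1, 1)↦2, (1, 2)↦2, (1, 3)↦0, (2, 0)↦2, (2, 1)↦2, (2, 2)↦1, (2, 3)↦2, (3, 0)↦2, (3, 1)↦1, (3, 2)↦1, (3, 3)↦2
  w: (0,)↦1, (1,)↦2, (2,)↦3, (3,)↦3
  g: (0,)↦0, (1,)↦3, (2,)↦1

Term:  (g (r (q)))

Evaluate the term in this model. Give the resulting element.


value = 0

  q = 2
  (r (q)) = r(2,) = 0
  (g (r (q))) = g(0,) = 0


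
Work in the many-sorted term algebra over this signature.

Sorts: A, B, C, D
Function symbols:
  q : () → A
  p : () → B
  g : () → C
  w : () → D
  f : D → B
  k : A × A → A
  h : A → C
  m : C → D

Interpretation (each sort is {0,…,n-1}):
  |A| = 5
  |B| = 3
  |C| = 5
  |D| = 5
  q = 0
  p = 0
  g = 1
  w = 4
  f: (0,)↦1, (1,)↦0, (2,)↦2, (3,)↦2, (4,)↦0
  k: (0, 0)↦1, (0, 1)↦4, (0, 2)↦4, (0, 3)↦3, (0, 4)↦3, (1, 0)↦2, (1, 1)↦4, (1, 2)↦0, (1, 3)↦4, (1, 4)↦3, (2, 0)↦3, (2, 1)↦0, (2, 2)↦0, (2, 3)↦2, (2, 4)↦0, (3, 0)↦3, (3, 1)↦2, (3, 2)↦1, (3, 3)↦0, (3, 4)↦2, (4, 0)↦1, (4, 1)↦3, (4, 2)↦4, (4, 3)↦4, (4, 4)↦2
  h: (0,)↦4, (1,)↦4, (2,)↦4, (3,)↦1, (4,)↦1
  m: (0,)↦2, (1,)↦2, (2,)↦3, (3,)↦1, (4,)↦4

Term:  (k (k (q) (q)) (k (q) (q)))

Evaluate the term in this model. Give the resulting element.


value = 4

  q = 0
  q = 0
  (k (q) (q)) = k(0, 0) = 1
  q = 0
  q = 0
  (k (q) (q)) = k(0, 0) = 1
  (k (k (q) (q)) (k (q) (q))) = k(1, 1) = 4


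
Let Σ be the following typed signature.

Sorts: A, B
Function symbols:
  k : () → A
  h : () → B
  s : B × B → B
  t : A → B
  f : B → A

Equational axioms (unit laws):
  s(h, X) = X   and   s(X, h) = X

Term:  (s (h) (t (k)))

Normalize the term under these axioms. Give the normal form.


1. (s (h) (t (k)))  →  (t (k))

normal form = (t (k))


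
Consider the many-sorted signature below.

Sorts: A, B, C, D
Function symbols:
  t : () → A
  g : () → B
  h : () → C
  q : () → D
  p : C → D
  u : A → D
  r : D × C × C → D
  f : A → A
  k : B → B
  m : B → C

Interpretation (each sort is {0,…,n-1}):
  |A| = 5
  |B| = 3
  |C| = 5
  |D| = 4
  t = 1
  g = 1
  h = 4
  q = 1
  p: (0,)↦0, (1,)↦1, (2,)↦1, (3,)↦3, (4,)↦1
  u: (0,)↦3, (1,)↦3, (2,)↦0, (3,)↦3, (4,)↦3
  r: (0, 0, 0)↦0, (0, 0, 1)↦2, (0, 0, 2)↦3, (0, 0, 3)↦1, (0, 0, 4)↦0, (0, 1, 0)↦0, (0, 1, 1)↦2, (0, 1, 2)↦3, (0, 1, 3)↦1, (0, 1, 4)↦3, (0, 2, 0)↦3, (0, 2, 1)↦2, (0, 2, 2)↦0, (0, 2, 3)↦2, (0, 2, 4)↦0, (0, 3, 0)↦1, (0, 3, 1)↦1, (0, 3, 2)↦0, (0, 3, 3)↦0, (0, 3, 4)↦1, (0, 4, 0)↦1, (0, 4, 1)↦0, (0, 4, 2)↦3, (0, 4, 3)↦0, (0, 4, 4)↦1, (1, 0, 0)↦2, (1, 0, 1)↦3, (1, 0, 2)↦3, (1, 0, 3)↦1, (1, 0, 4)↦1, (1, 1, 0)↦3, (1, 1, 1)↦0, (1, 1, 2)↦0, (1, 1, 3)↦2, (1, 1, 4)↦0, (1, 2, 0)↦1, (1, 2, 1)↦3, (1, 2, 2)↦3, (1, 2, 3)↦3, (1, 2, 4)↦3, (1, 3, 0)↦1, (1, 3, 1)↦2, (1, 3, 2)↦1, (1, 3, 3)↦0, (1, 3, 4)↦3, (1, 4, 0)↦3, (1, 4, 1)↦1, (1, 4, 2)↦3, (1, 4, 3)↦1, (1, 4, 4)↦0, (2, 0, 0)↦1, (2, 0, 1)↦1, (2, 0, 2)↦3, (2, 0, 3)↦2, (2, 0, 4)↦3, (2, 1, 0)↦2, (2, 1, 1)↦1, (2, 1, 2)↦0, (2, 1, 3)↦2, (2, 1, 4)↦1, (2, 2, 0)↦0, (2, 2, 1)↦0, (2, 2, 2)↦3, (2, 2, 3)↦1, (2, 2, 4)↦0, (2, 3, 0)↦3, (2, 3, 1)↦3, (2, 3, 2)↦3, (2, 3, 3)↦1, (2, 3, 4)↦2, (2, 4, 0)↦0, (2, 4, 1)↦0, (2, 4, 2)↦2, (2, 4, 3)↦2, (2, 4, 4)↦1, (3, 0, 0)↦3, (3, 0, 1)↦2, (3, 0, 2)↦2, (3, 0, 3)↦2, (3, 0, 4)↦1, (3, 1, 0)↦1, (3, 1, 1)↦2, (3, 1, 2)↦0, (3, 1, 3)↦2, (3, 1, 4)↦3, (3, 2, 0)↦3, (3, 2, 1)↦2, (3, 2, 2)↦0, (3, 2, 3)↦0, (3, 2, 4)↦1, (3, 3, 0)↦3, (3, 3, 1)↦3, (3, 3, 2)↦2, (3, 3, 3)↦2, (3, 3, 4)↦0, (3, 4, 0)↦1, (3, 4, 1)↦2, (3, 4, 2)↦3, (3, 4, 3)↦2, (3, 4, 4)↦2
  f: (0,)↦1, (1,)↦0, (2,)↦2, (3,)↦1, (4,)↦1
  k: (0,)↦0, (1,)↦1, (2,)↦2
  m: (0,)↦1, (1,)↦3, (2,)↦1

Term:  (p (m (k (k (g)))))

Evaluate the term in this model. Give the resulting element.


  g = 1
  (k (g)) = k(1,) = 1
  (k (k (g))) = k(1,) = 1
  (m (k (k (g)))) = m(1,) = 3
  (p (m (k (k (g))))) = p(3,) = 3

value = 3


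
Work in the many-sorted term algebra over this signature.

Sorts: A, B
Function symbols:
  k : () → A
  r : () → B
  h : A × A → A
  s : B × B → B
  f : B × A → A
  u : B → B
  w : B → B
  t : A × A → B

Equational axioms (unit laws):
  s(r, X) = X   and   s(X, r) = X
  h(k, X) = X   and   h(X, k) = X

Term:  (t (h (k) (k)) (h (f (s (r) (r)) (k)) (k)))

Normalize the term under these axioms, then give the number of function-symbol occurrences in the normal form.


size = 5

1. (t (h (k) (k)) (h (f (s (r) (r)) (k)) (k)))  →  (t (k) (h (f (s (r) (r)) (k)) (k)))
2. (t (k) (h (f (s (r) (r)) (k)) (k)))  →  (t (k) (f (s (r) (r)) (k)))
3. (t (k) (f (s (r) (r)) (k)))  →  (t (k) (f (r) (k)))
normal form: (t (k) (f (r) (k)))


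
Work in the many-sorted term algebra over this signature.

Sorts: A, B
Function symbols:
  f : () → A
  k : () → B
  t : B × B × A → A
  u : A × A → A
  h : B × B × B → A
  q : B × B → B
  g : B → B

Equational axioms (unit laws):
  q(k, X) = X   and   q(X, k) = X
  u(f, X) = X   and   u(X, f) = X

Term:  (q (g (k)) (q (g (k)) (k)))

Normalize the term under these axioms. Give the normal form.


1. (q (g (k)) (q (g (k)) (k)))  →  (q (g (k)) (g (k)))

normal form = (q (g (k)) (g (k)))


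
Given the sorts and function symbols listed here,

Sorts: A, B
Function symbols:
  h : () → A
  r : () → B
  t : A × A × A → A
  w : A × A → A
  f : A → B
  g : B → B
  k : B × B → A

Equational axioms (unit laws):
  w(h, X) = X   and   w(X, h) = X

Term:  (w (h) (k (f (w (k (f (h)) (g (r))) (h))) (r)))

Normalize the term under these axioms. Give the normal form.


normal form = (k (f (k (f (h)) (g (r)))) (r))

1. (w (h) (k (f (w (k (f (h)) (g (r))) (h))) (r)))  →  (k (f (w (k (f (h)) (g (r))) (h))) (r))
2. (k (f (w (k (f (h)) (g (r))) (h))) (r))  →  (k (f (k (f (h)) (g (r)))) (r))


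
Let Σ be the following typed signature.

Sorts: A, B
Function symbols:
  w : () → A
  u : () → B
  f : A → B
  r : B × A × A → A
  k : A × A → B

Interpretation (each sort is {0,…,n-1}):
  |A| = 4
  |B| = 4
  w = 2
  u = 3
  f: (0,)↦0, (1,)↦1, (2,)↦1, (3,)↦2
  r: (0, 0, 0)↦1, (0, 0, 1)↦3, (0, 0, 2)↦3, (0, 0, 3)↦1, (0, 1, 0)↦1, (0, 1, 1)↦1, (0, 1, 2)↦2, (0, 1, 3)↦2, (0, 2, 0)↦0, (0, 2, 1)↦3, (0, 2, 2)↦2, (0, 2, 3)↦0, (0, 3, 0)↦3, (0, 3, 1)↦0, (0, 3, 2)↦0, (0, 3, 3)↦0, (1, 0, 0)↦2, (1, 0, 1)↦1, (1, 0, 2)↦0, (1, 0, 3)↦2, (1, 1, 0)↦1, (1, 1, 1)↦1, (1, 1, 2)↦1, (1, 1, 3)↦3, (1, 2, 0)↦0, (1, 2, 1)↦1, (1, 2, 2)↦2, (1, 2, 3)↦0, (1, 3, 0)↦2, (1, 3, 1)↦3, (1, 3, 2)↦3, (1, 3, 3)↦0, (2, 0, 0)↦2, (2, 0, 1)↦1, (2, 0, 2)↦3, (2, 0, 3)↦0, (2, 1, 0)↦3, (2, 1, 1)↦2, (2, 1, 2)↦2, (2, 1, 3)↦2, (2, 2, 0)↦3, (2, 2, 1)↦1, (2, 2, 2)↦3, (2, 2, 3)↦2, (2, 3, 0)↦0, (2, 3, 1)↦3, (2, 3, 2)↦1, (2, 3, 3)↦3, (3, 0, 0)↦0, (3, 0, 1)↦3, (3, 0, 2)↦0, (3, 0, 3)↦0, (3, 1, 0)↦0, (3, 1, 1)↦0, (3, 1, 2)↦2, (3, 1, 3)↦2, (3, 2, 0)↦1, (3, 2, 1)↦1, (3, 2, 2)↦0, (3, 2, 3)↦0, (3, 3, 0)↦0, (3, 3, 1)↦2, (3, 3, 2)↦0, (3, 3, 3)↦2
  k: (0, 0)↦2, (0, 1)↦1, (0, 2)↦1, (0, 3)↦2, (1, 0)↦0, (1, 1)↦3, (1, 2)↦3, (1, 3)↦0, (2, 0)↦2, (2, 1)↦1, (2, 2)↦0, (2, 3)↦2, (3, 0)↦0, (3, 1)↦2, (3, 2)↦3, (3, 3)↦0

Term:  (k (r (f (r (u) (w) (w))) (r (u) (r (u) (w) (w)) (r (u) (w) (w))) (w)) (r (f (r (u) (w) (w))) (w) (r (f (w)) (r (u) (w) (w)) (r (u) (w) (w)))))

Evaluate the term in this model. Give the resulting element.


  u = 3
  w = 2
  w = 2
  (r (u) (w) (w)) = r(3, 2, 2) = 0
  (f (r (u) (w) (w))) = f(0,) = 0
  u = 3
  u = 3
  w = 2
  w = 2
  (r (u) (w) (w)) = r(3, 2, 2) = 0
  u = 3
  w = 2
  w = 2
  (r (u) (w) (w)) = r(3, 2, 2) = 0
  (r (u) (r (u) (w) (w)) (r (u) (w) (w))) = r(3, 0, 0) = 0
  w = 2
  (r (f (r (u) (w) (w))) (r (u) (r (u) (w) (w)) (r (u) (w) (w))) (w)) = r(0, 0, 2) = 3
  u = 3
  w = 2
  w = 2
  (r (u) (w) (w)) = r(3, 2, 2) = 0
  (f (r (u) (w) (w))) = f(0,) = 0
  w = 2
  w = 2
  (f (w)) = f(2,) = 1
  u = 3
  w = 2
  w = 2
  (r (u) (w) (w)) = r(3, 2, 2) = 0
  u = 3
  w = 2
  w = 2
  (r (u) (w) (w)) = r(3, 2, 2) = 0
  (r (f (w)) (r (u) (w) (w)) (r (u) (w) (w))) = r(1, 0, 0) = 2
  (r (f (r (u) (w) (w))) (w) (r (f (w)) (r (u) (w) (w)) (r (u) (w) (w)))) = r(0, 2, 2) = 2
  (k (r (f (r (u) (w) (w))) (r (u) (r (u) (w) (w)) (r (u) (w) (w))) (w)) (r (f (r (u) (w) (w))) (w) (r (f (w)) (r (u) (w) (w)) (r (u) (w) (w))))) = k(3, 2) = 3

value = 3


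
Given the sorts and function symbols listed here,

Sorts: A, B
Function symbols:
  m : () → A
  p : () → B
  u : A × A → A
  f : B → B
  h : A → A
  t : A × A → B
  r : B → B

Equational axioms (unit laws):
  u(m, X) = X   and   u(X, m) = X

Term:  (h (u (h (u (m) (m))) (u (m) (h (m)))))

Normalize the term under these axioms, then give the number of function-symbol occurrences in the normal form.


1. (h (u (h (u (m) (m))) (u (m) (h (m)))))  →  (h (u (h (m)) (u (m) (h (m)))))
2. (h (u (h (m)) (u (m) (h (m)))))  →  (h (u (h (m)) (h (m))))
normal form: (h (u (h (m)) (h (m))))

size = 6


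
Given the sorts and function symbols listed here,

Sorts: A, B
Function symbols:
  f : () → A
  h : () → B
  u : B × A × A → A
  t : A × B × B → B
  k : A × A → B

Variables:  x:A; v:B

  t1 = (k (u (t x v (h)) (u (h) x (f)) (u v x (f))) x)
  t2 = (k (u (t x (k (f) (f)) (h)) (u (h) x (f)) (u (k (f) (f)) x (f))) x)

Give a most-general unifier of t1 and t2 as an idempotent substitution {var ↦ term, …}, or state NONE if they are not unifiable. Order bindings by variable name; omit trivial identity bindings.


{v ↦ (k (f) (f))}


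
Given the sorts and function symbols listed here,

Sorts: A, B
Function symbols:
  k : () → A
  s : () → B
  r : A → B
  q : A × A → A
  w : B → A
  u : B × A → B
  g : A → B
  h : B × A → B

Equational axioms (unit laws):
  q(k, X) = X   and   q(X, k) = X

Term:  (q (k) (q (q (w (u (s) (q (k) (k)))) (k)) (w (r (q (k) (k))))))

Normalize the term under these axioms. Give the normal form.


1. (q (k) (q (q (w (u (s) (q (k) (k)))) (k)) (w (r (q (k) (k))))))  →  (q (q (w (u (s) (q (k) (k)))) (k)) (w (r (q (k) (k)))))
2. (q (q (w (u (s) (q (k) (k)))) (k)) (w (r (q (k) (k)))))  →  (q (w (u (s) (q (k) (k)))) (w (r (q (k) (k)))))
3. (q (w (u (s) (q (k) (k)))) (w (r (q (k) (k)))))  →  (q (w (u (s) (k))) (w (r (q (k) (k)))))
4. (q (w (u (s) (k))) (w (r (q (k) (k)))))  →  (q (w (u (s) (k))) (w (r (k))))

normal form = (q (w (u (s) (k))) (w (r (k))))


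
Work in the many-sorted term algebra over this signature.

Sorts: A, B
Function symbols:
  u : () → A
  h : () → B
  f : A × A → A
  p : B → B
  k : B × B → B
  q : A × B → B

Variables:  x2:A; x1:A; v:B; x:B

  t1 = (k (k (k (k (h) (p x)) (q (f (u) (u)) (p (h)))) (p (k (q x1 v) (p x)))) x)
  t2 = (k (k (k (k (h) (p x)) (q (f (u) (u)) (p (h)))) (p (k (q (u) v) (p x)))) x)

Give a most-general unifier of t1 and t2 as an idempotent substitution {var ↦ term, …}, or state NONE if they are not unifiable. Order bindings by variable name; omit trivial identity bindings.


{x1 ↦ (u)}


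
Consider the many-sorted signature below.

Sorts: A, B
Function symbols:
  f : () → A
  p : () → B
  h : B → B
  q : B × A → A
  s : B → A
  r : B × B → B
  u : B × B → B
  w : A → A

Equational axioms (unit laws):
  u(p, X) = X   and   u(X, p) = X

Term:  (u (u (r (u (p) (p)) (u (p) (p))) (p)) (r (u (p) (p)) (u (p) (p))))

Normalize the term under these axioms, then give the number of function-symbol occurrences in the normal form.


1. (u (u (r (u (p) (p)) (u (p) (p))) (p)) (r (u (p) (p)) (u (p) (p))))  →  (u (r (u (p) (p)) (u (p) (p))) (r (u (p) (p)) (u (p) (p))))
2. (u (r (u (p) (p)) (u (p) (p))) (r (u (p) (p)) (u (p) (p))))  →  (u (r (p) (u (p) (p))) (r (u (p) (p)) (u (p) (p))))
3. (u (r (p) (u (p) (p))) (r (u (p) (p)) (u (p) (p))))  →  (u (r (p) (p)) (r (u (p) (p)) (u (p) (p))))
4. (u (r (p) (p)) (r (u (p) (p)) (u (p) (p))))  →  (u (r (p) (p)) (r (p) (u (p) (p))))
5. (u (r (p) (p)) (r (p) (u (p) (p))))  →  (u (r (p) (p)) (r (p) (p)))
normal form: (u (r (p) (p)) (r (p) (p)))

size = 7


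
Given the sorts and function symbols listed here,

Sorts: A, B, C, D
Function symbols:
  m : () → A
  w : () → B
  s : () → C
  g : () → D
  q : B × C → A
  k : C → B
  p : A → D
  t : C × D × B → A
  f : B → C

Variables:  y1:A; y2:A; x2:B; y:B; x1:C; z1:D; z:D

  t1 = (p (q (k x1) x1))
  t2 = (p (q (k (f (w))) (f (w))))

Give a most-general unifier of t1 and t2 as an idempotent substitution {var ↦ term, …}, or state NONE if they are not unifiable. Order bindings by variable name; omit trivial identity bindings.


{x1 ↦ (f (w))}


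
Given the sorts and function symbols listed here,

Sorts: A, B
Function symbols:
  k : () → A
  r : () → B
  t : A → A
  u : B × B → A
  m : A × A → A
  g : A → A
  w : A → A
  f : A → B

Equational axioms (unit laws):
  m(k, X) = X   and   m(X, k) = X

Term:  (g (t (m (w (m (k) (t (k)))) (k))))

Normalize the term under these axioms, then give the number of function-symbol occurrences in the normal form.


size = 5

1. (g (t (m (w (m (k) (t (k)))) (k))))  →  (g (t (w (m (k) (t (k))))))
2. (g (t (w (m (k) (t (k))))))  →  (g (t (w (t (k)))))
normal form: (g (t (w (t (k)))))


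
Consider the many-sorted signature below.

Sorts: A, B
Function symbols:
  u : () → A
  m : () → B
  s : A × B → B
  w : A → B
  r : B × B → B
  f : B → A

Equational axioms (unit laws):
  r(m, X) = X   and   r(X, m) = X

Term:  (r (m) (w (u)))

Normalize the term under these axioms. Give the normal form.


normal form = (w (u))

1. (r (m) (w (u)))  →  (w (u))


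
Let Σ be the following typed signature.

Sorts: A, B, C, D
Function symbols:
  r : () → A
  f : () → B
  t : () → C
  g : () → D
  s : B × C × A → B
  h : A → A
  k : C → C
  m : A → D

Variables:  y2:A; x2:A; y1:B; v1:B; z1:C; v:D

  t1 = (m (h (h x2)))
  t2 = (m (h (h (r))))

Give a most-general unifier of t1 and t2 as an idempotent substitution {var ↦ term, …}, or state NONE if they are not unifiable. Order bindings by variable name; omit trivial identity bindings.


{x2 ↦ (r)}
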